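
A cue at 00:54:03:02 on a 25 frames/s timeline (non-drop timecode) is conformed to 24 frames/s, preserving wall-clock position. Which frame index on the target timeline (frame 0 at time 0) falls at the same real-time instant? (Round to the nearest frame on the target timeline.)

Source frame index: (0×3600 + 54×60 + 3) × 25 + 2 = 81077.
Real time: 81077 / (25) = 81077/25 s.
Target frame: (81077/25) × (24) = 1945848/25 ≈ 77833.920 → 77834.

frame 77834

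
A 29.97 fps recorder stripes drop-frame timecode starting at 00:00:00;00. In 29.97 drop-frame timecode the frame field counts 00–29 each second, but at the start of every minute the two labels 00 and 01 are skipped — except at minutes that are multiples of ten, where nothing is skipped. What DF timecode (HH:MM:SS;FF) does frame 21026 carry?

00:11:41;16

Each 10-minute DF block holds 10 × 60 × 30 − 9 × 2 = 17982 frames. 21026 ÷ 17982 → 1 full block, remainder 3044.
Within the partial block the first minute is 1800 frames and each further minute 1798, so 1 further minute boundary passed. Total skipped labels = 18 × 1 + 2 × 1 = 20.
Non-drop label index = 21026 + 20 = 21046; at 30 labels/s that is 00:11:41:16, i.e. DF 00:11:41;16.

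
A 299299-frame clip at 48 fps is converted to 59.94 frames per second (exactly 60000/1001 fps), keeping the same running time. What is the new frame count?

Target frames = source frames × (target rate / source rate) = 299299 × (60000/1001)/(48) = 299299 × 1250/1001 = 373750.

373750 frames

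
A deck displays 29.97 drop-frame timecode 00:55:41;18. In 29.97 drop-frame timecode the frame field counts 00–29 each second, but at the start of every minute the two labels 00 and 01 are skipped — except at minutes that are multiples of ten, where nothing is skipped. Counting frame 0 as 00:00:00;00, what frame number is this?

100148

As if non-drop at 30 labels/s: (0 × 3600 + 55 × 60 + 41) × 30 + 18 = 100248.
Minute boundaries passed: 55; those not divisible by 10: 55 − 5 = 50; dropped labels = 2 × 50 = 100.
Actual frame index = 100248 − 100 = 100148.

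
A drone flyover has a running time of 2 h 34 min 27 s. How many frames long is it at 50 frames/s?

2 h 34 min 27 s = 9267 s.
Frames = 9267 × 50 = 463350.

463350 frames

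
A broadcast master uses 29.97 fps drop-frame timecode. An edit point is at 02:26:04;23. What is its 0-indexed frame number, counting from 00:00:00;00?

262679

Complete 10-minute blocks: 14, each 17982 frames → 251748.
Remaining 6 whole minutes in the current block: 1800 + 5 × 1798 = 10790 frames.
Within the current minute: 4 × 30 + 23 − 2 = 141 (labels ;00/;01 skipped at this minute). Total = 251748 + 10790 + 141 = 262679.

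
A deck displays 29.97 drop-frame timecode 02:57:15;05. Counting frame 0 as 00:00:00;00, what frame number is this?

318735

Complete 10-minute blocks: 17, each 17982 frames → 305694.
Remaining 7 whole minutes in the current block: 1800 + 6 × 1798 = 12588 frames.
Within the current minute: 15 × 30 + 5 − 2 = 453 (labels ;00/;01 skipped at this minute). Total = 305694 + 12588 + 453 = 318735.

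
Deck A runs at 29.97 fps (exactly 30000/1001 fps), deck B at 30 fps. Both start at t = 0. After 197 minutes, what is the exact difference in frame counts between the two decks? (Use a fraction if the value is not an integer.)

197 min = 11820 s.
A emits 30000/1001 × 11820 = 354600000/1001 frames; B emits 30 × 11820 = 354600.
Difference = 354600/1001 frames (≈ 354.2458); B is ahead of A.

354600/1001 frames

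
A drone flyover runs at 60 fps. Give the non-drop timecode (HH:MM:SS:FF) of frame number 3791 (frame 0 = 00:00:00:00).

3791 ÷ 60 = 63 full seconds, remainder 11 frames.
63 s = 0 h 1 min 3 s.
Timecode: 00:01:03:11.

00:01:03:11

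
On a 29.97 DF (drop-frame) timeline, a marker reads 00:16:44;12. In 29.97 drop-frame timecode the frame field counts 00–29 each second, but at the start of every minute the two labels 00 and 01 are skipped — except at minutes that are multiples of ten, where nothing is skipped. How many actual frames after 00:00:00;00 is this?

Complete 10-minute blocks: 1, each 17982 frames → 17982.
Remaining 6 whole minutes in the current block: 1800 + 5 × 1798 = 10790 frames.
Within the current minute: 44 × 30 + 12 − 2 = 1330 (labels ;00/;01 skipped at this minute). Total = 17982 + 10790 + 1330 = 30102.

30102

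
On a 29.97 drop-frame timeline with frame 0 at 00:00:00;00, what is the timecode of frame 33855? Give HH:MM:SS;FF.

00:18:49;19

Ten DF minutes hold 17982 frames, so frame 33855 lies in block 1 (frames 17982–35963) with 15873 frames into that block.
The block's first minute is 1800 frames and the rest 1798 each; 15873 frames reaches minute 8, so 1 × 18 + 8 × 2 = 34 labels have been skipped so far.
Adding those back, label number 33855 + 34 = 33889 at 30 labels/s is 1129 s + 19 f = 0 h 18 min 49 s frame 19, i.e. 00:18:49;19.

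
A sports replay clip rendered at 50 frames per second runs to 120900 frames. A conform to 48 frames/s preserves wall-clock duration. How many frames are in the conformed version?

116064 frames

Target frames = source frames × (target rate / source rate) = 120900 × (48)/(50) = 120900 × 24/25 = 116064.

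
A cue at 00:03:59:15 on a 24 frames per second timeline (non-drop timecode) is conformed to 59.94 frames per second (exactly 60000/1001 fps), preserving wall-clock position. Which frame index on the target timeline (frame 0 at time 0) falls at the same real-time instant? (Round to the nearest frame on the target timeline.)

frame 14363

Source frame index: (0×3600 + 3×60 + 59) × 24 + 15 = 5751.
Real time: 5751 / (24) = 1917/8 s.
Target frame: (1917/8) × (60000/1001) = 14377500/1001 ≈ 14363.137 → 14363.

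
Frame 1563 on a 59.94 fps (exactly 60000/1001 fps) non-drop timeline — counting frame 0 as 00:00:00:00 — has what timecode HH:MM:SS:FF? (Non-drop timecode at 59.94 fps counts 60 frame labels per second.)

00:00:26:03

1563 ÷ 60 = 26 full seconds, remainder 3 frames.
26 s = 0 h 0 min 26 s.
Timecode: 00:00:26:03.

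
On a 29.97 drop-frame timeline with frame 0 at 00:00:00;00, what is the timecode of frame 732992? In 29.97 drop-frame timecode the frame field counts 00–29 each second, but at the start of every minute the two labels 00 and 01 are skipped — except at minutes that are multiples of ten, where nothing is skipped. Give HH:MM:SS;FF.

06:47:37;16

Each 10-minute DF block holds 10 × 60 × 30 − 9 × 2 = 17982 frames. 732992 ÷ 17982 → 40 full blocks, remainder 13712.
Within the partial block the first minute is 1800 frames and each further minute 1798, so 7 further minute boundaries passed. Total skipped labels = 18 × 40 + 2 × 7 = 734.
Non-drop label index = 732992 + 734 = 733726; at 30 labels/s that is 06:47:37:16, i.e. DF 06:47:37;16.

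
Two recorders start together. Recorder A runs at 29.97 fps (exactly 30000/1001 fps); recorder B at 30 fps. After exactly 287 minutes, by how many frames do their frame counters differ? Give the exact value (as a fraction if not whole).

287 min = 17220 s.
A emits 30000/1001 × 17220 = 73800000/143 frames; B emits 30 × 17220 = 516600.
Difference = 73800/143 frames (≈ 516.0839); B is ahead of A.

73800/143 frames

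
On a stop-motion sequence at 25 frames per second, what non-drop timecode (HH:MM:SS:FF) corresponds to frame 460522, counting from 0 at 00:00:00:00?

460522 ÷ 25 = 18420 full seconds, remainder 22 frames.
18420 s = 5 h 7 min 0 s.
Timecode: 05:07:00:22.

05:07:00:22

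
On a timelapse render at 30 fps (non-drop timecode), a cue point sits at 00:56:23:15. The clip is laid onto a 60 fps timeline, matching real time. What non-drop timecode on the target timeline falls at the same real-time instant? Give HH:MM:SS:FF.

00:56:23:30

Source frame index: (0×3600 + 56×60 + 23) × 30 + 15 = 101505.
Real time: 101505 / (30) = 6767/2 s.
Target frame: (6767/2) × (60) = 203010.
At 60 labels/s: frame 203010 → 00:56:23:30.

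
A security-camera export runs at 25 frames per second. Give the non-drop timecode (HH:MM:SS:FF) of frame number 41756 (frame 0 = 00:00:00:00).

00:27:50:06

41756 ÷ 25 = 1670 full seconds, remainder 6 frames.
1670 s = 0 h 27 min 50 s.
Timecode: 00:27:50:06.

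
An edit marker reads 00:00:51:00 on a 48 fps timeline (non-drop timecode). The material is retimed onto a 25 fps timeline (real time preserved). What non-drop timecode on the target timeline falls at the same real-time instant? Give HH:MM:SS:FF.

Source frame index: (0×3600 + 0×60 + 51) × 48 + 0 = 2448.
Real time: 2448 / (48) = 51 s.
Target frame: (51) × (25) = 1275.
At 25 labels/s: frame 1275 → 00:00:51:00.

00:00:51:00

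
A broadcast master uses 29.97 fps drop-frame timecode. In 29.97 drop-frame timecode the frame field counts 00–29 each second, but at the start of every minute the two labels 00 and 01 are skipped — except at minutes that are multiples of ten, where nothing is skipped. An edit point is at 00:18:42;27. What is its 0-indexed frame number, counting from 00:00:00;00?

33653

As if non-drop at 30 labels/s: (0 × 3600 + 18 × 60 + 42) × 30 + 27 = 33687.
Minute boundaries passed: 18; those not divisible by 10: 18 − 1 = 17; dropped labels = 2 × 17 = 34.
Actual frame index = 33687 − 34 = 33653.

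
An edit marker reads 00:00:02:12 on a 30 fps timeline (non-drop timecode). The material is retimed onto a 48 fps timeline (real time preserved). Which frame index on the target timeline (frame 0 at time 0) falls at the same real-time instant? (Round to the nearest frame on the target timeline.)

Source frame index: (0×3600 + 0×60 + 2) × 30 + 12 = 72.
Real time: 72 / (30) = 12/5 s.
Target frame: (12/5) × (48) = 576/5 ≈ 115.200 → 115.

frame 115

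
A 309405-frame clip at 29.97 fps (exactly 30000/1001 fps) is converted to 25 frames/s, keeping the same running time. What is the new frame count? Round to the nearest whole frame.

258095 frames

Frames at target rate = 309405 × (25) / (30000/1001) = 20647627/80 ≈ 258095.337.
Nearest whole frame: 258095.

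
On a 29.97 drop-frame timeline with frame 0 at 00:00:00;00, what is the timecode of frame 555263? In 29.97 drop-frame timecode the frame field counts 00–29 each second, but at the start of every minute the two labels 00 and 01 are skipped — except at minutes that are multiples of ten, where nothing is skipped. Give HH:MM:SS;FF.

Each 10-minute DF block holds 10 × 60 × 30 − 9 × 2 = 17982 frames. 555263 ÷ 17982 → 30 full blocks, remainder 15803.
Within the partial block the first minute is 1800 frames and each further minute 1798, so 8 further minute boundaries passed. Total skipped labels = 18 × 30 + 2 × 8 = 556.
Non-drop label index = 555263 + 556 = 555819; at 30 labels/s that is 05:08:47:09, i.e. DF 05:08:47;09.

05:08:47;09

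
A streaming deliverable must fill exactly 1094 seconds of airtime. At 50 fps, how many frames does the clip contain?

Frames = 1094 × 50 = 54700.

54700 frames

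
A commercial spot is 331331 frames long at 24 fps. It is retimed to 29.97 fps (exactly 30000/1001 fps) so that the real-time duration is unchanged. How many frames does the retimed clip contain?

413750 frames

Target frames = source frames × (target rate / source rate) = 331331 × (30000/1001)/(24) = 331331 × 1250/1001 = 413750.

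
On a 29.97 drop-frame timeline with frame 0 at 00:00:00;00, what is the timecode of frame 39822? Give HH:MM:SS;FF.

00:22:08;22

Ten DF minutes hold 17982 frames, so frame 39822 lies in block 2 (frames 35964–53945) with 3858 frames into that block.
The block's first minute is 1800 frames and the rest 1798 each; 3858 frames reaches minute 2, so 2 × 18 + 2 × 2 = 40 labels have been skipped so far.
Adding those back, label number 39822 + 40 = 39862 at 30 labels/s is 1328 s + 22 f = 0 h 22 min 8 s frame 22, i.e. 00:22:08;22.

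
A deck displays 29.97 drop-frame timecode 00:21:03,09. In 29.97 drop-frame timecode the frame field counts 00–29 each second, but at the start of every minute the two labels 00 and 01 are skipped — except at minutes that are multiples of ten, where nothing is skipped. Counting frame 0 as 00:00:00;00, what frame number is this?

Complete 10-minute blocks: 2, each 17982 frames → 35964.
Remaining 1 whole minute in the current block: 1800 + 0 × 1798 = 1800 frames.
Within the current minute: 3 × 30 + 9 − 2 = 97 (labels ;00/;01 skipped at this minute). Total = 35964 + 1800 + 97 = 37861.

37861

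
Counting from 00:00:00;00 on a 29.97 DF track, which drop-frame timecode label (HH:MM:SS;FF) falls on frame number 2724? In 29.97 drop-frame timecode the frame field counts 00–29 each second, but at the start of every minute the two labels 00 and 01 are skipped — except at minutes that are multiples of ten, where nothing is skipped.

Each 10-minute DF block holds 10 × 60 × 30 − 9 × 2 = 17982 frames. 2724 ÷ 17982 → 0 full blocks, remainder 2724.
Within the partial block the first minute is 1800 frames and each further minute 1798, so 1 further minute boundary passed. Total skipped labels = 18 × 0 + 2 × 1 = 2.
Non-drop label index = 2724 + 2 = 2726; at 30 labels/s that is 00:01:30:26, i.e. DF 00:01:30;26.

00:01:30;26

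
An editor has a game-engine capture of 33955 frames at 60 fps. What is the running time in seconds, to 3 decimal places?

Running time = 33955 × 1/60 = 6791/12 s ≈ 565.917 s.

565.917 seconds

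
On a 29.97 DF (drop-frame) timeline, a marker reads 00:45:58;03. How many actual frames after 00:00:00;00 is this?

82661

Complete 10-minute blocks: 4, each 17982 frames → 71928.
Remaining 5 whole minutes in the current block: 1800 + 4 × 1798 = 8992 frames.
Within the current minute: 58 × 30 + 3 − 2 = 1741 (labels ;00/;01 skipped at this minute). Total = 71928 + 8992 + 1741 = 82661.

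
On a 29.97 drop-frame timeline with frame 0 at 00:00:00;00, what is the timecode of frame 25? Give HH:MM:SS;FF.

00:00:00;25

Ten DF minutes hold 17982 frames, so frame 25 lies in block 0 (frames 0–17981) with 25 frames into that block.
The block's first minute is 1800 frames and the rest 1798 each; 25 frames reaches minute 0, so 0 × 18 + 0 × 2 = 0 labels have been skipped so far.
Adding those back, label number 25 + 0 = 25 at 30 labels/s is 0 s + 25 f = 0 h 0 min 0 s frame 25, i.e. 00:00:00;25.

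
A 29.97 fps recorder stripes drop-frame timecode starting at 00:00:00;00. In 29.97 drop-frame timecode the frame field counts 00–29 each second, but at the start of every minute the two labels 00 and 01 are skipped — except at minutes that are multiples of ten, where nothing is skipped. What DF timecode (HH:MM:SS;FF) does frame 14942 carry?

Each 10-minute DF block holds 10 × 60 × 30 − 9 × 2 = 17982 frames. 14942 ÷ 17982 → 0 full blocks, remainder 14942.
Within the partial block the first minute is 1800 frames and each further minute 1798, so 8 further minute boundaries passed. Total skipped labels = 18 × 0 + 2 × 8 = 16.
Non-drop label index = 14942 + 16 = 14958; at 30 labels/s that is 00:08:18:18, i.e. DF 00:08:18;18.

00:08:18;18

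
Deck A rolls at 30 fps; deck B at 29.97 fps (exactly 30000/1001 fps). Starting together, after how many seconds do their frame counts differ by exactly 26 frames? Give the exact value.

The gap grows by |30000/1001 − 30| = 30/1001 frames per second.
Time for a 26-frame gap: 26 ÷ (30/1001) = 13013/15 s.

13013/15 seconds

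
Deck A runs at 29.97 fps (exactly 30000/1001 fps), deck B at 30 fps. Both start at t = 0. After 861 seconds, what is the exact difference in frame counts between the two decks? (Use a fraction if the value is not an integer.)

3690/143 frames

A emits 30000/1001 × 861 = 3690000/143 frames; B emits 30 × 861 = 25830.
Difference = 3690/143 frames (≈ 25.8042); B is ahead of A.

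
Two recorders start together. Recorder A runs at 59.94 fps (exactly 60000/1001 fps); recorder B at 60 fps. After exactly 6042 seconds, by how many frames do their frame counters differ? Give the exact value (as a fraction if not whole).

362520/1001 frames

A emits 60000/1001 × 6042 = 362520000/1001 frames; B emits 60 × 6042 = 362520.
Difference = 362520/1001 frames (≈ 362.1578); B is ahead of A.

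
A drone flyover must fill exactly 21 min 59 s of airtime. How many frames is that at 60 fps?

79140 frames

21 min 59 s = 1319 s.
Frames = 1319 × 60 = 79140.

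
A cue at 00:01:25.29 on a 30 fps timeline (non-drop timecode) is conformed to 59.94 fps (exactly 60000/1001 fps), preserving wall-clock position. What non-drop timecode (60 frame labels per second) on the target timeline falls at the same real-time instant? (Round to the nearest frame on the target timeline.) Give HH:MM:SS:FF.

Source frame index: (0×3600 + 1×60 + 25) × 30 + 29 = 2579.
Real time: 2579 / (30) = 2579/30 s.
Target frame: (2579/30) × (60000/1001) = 5158000/1001 ≈ 5152.847 → 5153.
At 60 labels/s: frame 5153 → 00:01:25:53.

00:01:25:53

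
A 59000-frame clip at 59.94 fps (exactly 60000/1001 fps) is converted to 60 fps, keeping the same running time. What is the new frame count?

59059 frames

Target frames = source frames × (target rate / source rate) = 59000 × (60)/(60000/1001) = 59000 × 1001/1000 = 59059.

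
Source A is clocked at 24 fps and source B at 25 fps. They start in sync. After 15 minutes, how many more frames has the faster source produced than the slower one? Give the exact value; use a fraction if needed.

15 min = 900 s.
A emits 24 × 900 = 21600 frames; B emits 25 × 900 = 22500.
Difference = 900 frames; B is ahead of A.

900 frames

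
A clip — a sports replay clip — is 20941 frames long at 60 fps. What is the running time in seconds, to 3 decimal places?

349.017 seconds

Running time = 20941 × 1/60 = 20941/60 s ≈ 349.017 s.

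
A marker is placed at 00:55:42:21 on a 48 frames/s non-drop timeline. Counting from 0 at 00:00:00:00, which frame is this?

Total seconds to the label: (0 × 3600 + 55 × 60 + 42) = 3342.
Frame index = 3342 × 48 + 21 = 160437.

frame 160437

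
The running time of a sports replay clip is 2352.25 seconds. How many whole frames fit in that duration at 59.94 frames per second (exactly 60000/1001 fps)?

Frames = 2352.25 × 60000/1001 = 141135000/1001 ≈ 140994.0060.
Complete frames: 140994.

140994 frames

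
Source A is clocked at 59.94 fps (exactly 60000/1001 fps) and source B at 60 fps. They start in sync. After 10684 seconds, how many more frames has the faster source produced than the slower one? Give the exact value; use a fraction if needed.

A emits 60000/1001 × 10684 = 641040000/1001 frames; B emits 60 × 10684 = 641040.
Difference = 641040/1001 frames (≈ 640.3996); B is ahead of A.

641040/1001 frames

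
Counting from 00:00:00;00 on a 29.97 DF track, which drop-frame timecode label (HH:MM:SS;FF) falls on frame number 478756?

Ten DF minutes hold 17982 frames, so frame 478756 lies in block 26 (frames 467532–485513) with 11224 frames into that block.
The block's first minute is 1800 frames and the rest 1798 each; 11224 frames reaches minute 6, so 26 × 18 + 6 × 2 = 480 labels have been skipped so far.
Adding those back, label number 478756 + 480 = 479236 at 30 labels/s is 15974 s + 16 f = 4 h 26 min 14 s frame 16, i.e. 04:26:14;16.

04:26:14;16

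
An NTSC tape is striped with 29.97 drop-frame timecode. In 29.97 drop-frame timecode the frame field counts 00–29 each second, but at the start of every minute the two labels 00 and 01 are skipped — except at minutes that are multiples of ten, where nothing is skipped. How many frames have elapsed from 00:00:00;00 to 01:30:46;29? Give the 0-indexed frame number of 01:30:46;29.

163247

Complete 10-minute blocks: 9, each 17982 frames → 161838.
Remaining 0 whole minutes in the current block: 0 frames.
Within the current minute: 46 × 30 + 29 = 1409. Total = 161838 + 0 + 1409 = 163247.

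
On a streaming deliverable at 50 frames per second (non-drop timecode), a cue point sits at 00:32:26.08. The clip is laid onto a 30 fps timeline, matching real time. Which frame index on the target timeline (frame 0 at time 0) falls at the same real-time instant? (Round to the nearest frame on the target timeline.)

frame 58385

Source frame index: (0×3600 + 32×60 + 26) × 50 + 8 = 97308.
Real time: 97308 / (50) = 48654/25 s.
Target frame: (48654/25) × (30) = 291924/5 ≈ 58384.800 → 58385.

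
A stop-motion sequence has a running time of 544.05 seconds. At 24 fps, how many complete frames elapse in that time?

Frames = 544.05 × 24 = 65286/5 ≈ 13057.2000.
Complete frames: 13057.

13057 frames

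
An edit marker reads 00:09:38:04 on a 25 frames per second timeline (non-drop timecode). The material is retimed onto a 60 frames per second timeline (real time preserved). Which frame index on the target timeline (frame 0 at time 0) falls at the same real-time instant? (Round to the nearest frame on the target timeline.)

Source frame index: (0×3600 + 9×60 + 38) × 25 + 4 = 14454.
Real time: 14454 / (25) = 14454/25 s.
Target frame: (14454/25) × (60) = 173448/5 ≈ 34689.600 → 34690.

frame 34690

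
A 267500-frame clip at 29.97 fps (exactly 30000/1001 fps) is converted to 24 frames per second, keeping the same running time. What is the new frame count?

Target frames = source frames × (target rate / source rate) = 267500 × (24)/(30000/1001) = 267500 × 1001/1250 = 214214.

214214 frames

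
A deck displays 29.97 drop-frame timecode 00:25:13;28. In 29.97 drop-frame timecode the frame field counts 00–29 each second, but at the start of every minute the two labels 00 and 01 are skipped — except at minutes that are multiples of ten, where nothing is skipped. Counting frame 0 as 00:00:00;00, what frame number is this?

As if non-drop at 30 labels/s: (0 × 3600 + 25 × 60 + 13) × 30 + 28 = 45418.
Minute boundaries passed: 25; those not divisible by 10: 25 − 2 = 23; dropped labels = 2 × 23 = 46.
Actual frame index = 45418 − 46 = 45372.

45372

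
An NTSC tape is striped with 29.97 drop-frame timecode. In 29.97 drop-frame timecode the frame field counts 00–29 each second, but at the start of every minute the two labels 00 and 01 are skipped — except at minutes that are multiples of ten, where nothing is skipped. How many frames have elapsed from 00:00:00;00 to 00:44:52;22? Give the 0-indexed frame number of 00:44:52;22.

80702

As if non-drop at 30 labels/s: (0 × 3600 + 44 × 60 + 52) × 30 + 22 = 80782.
Minute boundaries passed: 44; those not divisible by 10: 44 − 4 = 40; dropped labels = 2 × 40 = 80.
Actual frame index = 80782 − 80 = 80702.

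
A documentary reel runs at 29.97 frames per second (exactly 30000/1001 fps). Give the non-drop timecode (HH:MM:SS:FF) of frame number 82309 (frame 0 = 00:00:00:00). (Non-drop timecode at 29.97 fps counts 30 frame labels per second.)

82309 ÷ 30 = 2743 full seconds, remainder 19 frames.
2743 s = 0 h 45 min 43 s.
Timecode: 00:45:43:19.

00:45:43:19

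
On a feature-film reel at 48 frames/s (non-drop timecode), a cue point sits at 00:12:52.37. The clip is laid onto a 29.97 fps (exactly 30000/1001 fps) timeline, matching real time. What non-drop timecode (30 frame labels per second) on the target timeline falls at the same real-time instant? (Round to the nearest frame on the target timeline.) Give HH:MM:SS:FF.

00:12:52:00

Source frame index: (0×3600 + 12×60 + 52) × 48 + 37 = 37093.
Real time: 37093 / (48) = 37093/48 s.
Target frame: (37093/48) × (30000/1001) = 3311875/143 ≈ 23159.965 → 23160.
At 30 labels/s: frame 23160 → 00:12:52:00.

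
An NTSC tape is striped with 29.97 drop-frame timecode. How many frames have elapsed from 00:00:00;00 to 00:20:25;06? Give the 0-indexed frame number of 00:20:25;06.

36720

Complete 10-minute blocks: 2, each 17982 frames → 35964.
Remaining 0 whole minutes in the current block: 0 frames.
Within the current minute: 25 × 30 + 6 = 756. Total = 35964 + 0 + 756 = 36720.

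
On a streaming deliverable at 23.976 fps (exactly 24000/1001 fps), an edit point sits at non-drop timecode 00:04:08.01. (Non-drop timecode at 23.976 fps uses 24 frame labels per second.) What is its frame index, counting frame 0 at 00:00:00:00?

Total seconds to the label: (0 × 3600 + 4 × 60 + 8) = 248.
Frame index = 248 × 24 + 1 = 5953.

5953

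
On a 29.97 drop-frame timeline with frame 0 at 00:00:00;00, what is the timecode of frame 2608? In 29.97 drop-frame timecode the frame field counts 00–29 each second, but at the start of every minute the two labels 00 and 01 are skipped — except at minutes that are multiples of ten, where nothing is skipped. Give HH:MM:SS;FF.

Each 10-minute DF block holds 10 × 60 × 30 − 9 × 2 = 17982 frames. 2608 ÷ 17982 → 0 full blocks, remainder 2608.
Within the partial block the first minute is 1800 frames and each further minute 1798, so 1 further minute boundary passed. Total skipped labels = 18 × 0 + 2 × 1 = 2.
Non-drop label index = 2608 + 2 = 2610; at 30 labels/s that is 00:01:27:00, i.e. DF 00:01:27;00.

00:01:27;00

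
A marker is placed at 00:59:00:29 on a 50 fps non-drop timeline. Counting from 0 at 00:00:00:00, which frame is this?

177029

Total seconds to the label: (0 × 3600 + 59 × 60 + 0) = 3540.
Frame index = 3540 × 50 + 29 = 177029.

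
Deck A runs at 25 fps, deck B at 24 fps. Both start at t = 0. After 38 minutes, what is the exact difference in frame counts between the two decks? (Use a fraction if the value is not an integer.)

38 min = 2280 s.
A emits 25 × 2280 = 57000 frames; B emits 24 × 2280 = 54720.
Difference = 2280 frames; B is behind A.

2280 frames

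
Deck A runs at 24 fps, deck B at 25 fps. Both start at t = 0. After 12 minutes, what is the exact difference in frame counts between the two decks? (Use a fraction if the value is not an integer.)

12 min = 720 s.
A emits 24 × 720 = 17280 frames; B emits 25 × 720 = 18000.
Difference = 720 frames; B is ahead of A.

720 frames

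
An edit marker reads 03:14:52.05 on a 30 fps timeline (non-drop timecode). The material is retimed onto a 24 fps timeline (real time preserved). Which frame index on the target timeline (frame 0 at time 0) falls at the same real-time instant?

frame 280612

Source frame index: (3×3600 + 14×60 + 52) × 30 + 5 = 350765.
Real time: 350765 / (30) = 70153/6 s.
Target frame: (70153/6) × (24) = 280612.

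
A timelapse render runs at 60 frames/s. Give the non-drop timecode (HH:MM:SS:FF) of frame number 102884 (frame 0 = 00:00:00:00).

102884 ÷ 60 = 1714 full seconds, remainder 44 frames.
1714 s = 0 h 28 min 34 s.
Timecode: 00:28:34:44.

00:28:34:44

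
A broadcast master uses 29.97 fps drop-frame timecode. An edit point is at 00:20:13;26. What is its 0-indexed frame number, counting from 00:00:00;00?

Complete 10-minute blocks: 2, each 17982 frames → 35964.
Remaining 0 whole minutes in the current block: 0 frames.
Within the current minute: 13 × 30 + 26 = 416. Total = 35964 + 0 + 416 = 36380.

36380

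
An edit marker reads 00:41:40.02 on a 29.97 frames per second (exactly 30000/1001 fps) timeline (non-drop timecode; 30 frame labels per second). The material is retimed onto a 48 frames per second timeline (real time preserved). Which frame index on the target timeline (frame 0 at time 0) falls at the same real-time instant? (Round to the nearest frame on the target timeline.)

frame 120123

Source frame index: (0×3600 + 41×60 + 40) × 30 + 2 = 75002.
Real time: 75002 / (30000/1001) = 37538501/15000 s.
Target frame: (37538501/15000) × (48) = 75077002/625 ≈ 120123.203 → 120123.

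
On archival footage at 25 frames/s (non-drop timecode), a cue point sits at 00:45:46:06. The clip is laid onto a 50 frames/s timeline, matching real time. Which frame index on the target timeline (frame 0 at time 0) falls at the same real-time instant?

frame 137312

Source frame index: (0×3600 + 45×60 + 46) × 25 + 6 = 68656.
Real time: 68656 / (25) = 68656/25 s.
Target frame: (68656/25) × (50) = 137312.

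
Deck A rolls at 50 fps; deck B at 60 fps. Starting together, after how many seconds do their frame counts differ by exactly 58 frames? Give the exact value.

5.8 seconds

The gap grows by |60 − 50| = 10 frames per second.
Time for a 58-frame gap: 58 ÷ (10) = 5.8 s.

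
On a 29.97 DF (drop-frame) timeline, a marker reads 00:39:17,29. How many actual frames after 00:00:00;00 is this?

As if non-drop at 30 labels/s: (0 × 3600 + 39 × 60 + 17) × 30 + 29 = 70739.
Minute boundaries passed: 39; those not divisible by 10: 39 − 3 = 36; dropped labels = 2 × 36 = 72.
Actual frame index = 70739 − 72 = 70667.

70667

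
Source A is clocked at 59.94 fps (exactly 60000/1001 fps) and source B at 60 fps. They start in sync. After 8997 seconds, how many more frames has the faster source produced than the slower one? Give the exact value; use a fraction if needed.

A emits 60000/1001 × 8997 = 539820000/1001 frames; B emits 60 × 8997 = 539820.
Difference = 539820/1001 frames (≈ 539.2807); B is ahead of A.

539820/1001 frames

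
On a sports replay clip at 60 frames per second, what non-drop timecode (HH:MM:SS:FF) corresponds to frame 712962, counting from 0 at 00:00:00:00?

03:18:02:42

712962 ÷ 60 = 11882 full seconds, remainder 42 frames.
11882 s = 3 h 18 min 2 s.
Timecode: 03:18:02:42.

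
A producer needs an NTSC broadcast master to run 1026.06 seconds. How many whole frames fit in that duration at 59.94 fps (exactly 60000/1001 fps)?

Frames = 1026.06 × 60000/1001 = 8794800/143 ≈ 61502.0979.
Complete frames: 61502.

61502 frames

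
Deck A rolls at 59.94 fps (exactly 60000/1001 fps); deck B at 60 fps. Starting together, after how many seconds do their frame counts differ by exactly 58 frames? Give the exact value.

29029/30 seconds

The gap grows by |60 − 60000/1001| = 60/1001 frames per second.
Time for a 58-frame gap: 58 ÷ (60/1001) = 29029/30 s.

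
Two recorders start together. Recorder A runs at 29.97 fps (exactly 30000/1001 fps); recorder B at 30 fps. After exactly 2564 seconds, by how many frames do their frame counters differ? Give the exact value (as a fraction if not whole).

A emits 30000/1001 × 2564 = 76920000/1001 frames; B emits 30 × 2564 = 76920.
Difference = 76920/1001 frames (≈ 76.8432); B is ahead of A.

76920/1001 frames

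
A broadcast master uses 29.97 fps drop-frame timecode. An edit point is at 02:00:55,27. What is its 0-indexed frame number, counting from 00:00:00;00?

Complete 10-minute blocks: 12, each 17982 frames → 215784.
Remaining 0 whole minutes in the current block: 0 frames.
Within the current minute: 55 × 30 + 27 = 1677. Total = 215784 + 0 + 1677 = 217461.

217461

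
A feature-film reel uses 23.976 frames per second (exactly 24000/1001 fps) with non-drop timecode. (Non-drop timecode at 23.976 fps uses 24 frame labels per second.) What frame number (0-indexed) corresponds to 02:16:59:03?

frame 197259

Total seconds to the label: (2 × 3600 + 16 × 60 + 59) = 8219.
Frame index = 8219 × 24 + 3 = 197259.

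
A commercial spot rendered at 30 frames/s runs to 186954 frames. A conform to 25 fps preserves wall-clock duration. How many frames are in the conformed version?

Target frames = source frames × (target rate / source rate) = 186954 × (25)/(30) = 186954 × 5/6 = 155795.

155795 frames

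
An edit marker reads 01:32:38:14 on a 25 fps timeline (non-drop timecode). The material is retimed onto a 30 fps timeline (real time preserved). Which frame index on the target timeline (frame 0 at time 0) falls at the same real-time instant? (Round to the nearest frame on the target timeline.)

Source frame index: (1×3600 + 32×60 + 38) × 25 + 14 = 138964.
Real time: 138964 / (25) = 138964/25 s.
Target frame: (138964/25) × (30) = 833784/5 ≈ 166756.800 → 166757.

frame 166757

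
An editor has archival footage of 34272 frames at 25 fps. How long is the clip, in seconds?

1370.88 seconds

Running time = 34272 / (25) = 1370.88 s.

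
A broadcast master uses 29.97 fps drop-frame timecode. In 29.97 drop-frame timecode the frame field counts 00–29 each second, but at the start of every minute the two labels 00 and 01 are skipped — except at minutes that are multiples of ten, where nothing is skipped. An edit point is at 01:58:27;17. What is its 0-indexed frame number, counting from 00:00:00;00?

213013

Complete 10-minute blocks: 11, each 17982 frames → 197802.
Remaining 8 whole minutes in the current block: 1800 + 7 × 1798 = 14386 frames.
Within the current minute: 27 × 30 + 17 − 2 = 825 (labels ;00/;01 skipped at this minute). Total = 197802 + 14386 + 825 = 213013.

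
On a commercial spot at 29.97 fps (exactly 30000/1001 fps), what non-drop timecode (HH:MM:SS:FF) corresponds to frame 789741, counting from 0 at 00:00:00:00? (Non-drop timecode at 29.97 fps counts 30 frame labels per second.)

789741 ÷ 30 = 26324 full seconds, remainder 21 frames.
26324 s = 7 h 18 min 44 s.
Timecode: 07:18:44:21.

07:18:44:21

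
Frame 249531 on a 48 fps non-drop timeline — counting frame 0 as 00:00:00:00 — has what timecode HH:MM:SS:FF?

249531 ÷ 48 = 5198 full seconds, remainder 27 frames.
5198 s = 1 h 26 min 38 s.
Timecode: 01:26:38:27.

01:26:38:27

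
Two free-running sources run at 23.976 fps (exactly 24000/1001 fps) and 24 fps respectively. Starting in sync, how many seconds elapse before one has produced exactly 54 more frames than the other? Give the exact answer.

2252.25 seconds

The gap grows by |24 − 24000/1001| = 24/1001 frames per second.
Time for a 54-frame gap: 54 ÷ (24/1001) = 2252.25 s.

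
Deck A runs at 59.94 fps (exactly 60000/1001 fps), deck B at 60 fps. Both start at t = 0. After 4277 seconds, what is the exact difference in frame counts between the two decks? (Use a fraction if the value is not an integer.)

2820/11 frames

A emits 60000/1001 × 4277 = 2820000/11 frames; B emits 60 × 4277 = 256620.
Difference = 2820/11 frames (≈ 256.3636); B is ahead of A.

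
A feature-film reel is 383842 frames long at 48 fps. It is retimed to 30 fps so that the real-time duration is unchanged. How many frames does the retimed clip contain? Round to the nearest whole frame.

Frames at target rate = 383842 × (30) / (48) = 959605/4 ≈ 239901.250.
Nearest whole frame: 239901.

239901 frames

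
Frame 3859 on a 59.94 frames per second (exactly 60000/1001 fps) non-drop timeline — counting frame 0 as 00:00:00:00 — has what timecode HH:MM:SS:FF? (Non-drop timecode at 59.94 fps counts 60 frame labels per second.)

3859 ÷ 60 = 64 full seconds, remainder 19 frames.
64 s = 0 h 1 min 4 s.
Timecode: 00:01:04:19.

00:01:04:19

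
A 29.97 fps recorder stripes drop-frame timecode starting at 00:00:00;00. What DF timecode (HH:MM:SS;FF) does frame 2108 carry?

00:01:10;10

Ten DF minutes hold 17982 frames, so frame 2108 lies in block 0 (frames 0–17981) with 2108 frames into that block.
The block's first minute is 1800 frames and the rest 1798 each; 2108 frames reaches minute 1, so 0 × 18 + 1 × 2 = 2 labels have been skipped so far.
Adding those back, label number 2108 + 2 = 2110 at 30 labels/s is 70 s + 10 f = 0 h 1 min 10 s frame 10, i.e. 00:01:10;10.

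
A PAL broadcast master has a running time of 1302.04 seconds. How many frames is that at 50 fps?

Frames = 1302.04 × 50 = 65102.

65102 frames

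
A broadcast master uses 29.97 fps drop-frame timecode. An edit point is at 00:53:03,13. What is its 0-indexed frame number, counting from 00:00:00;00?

95407

As if non-drop at 30 labels/s: (0 × 3600 + 53 × 60 + 3) × 30 + 13 = 95503.
Minute boundaries passed: 53; those not divisible by 10: 53 − 5 = 48; dropped labels = 2 × 48 = 96.
Actual frame index = 95503 − 96 = 95407.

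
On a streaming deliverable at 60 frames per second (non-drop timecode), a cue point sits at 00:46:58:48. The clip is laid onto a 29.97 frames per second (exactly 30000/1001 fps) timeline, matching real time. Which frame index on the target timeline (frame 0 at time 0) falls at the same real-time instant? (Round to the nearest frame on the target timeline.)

frame 84480

Source frame index: (0×3600 + 46×60 + 58) × 60 + 48 = 169128.
Real time: 169128 / (60) = 14094/5 s.
Target frame: (14094/5) × (30000/1001) = 84564000/1001 ≈ 84479.520 → 84480.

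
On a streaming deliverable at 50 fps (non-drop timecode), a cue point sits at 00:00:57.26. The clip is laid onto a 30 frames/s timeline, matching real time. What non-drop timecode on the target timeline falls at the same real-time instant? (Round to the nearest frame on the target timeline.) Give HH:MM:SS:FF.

Source frame index: (0×3600 + 0×60 + 57) × 50 + 26 = 2876.
Real time: 2876 / (50) = 1438/25 s.
Target frame: (1438/25) × (30) = 8628/5 ≈ 1725.600 → 1726.
At 30 labels/s: frame 1726 → 00:00:57:16.

00:00:57:16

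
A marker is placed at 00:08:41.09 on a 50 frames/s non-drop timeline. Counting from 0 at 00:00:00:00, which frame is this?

Total seconds to the label: (0 × 3600 + 8 × 60 + 41) = 521.
Frame index = 521 × 50 + 9 = 26059.

frame 26059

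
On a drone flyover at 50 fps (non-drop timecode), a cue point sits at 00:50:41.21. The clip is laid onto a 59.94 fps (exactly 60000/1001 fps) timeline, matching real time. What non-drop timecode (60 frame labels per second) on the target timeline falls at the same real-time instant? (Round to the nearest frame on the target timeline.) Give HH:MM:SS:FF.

Source frame index: (0×3600 + 50×60 + 41) × 50 + 21 = 152071.
Real time: 152071 / (50) = 152071/50 s.
Target frame: (152071/50) × (60000/1001) = 182485200/1001 ≈ 182302.897 → 182303.
At 60 labels/s: frame 182303 → 00:50:38:23.

00:50:38:23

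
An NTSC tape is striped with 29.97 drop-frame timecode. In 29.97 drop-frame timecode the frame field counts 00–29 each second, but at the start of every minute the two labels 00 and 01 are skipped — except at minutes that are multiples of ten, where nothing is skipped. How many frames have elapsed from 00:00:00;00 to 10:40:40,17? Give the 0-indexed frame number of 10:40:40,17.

Complete 10-minute blocks: 64, each 17982 frames → 1150848.
Remaining 0 whole minutes in the current block: 0 frames.
Within the current minute: 40 × 30 + 17 = 1217. Total = 1150848 + 0 + 1217 = 1152065.

1152065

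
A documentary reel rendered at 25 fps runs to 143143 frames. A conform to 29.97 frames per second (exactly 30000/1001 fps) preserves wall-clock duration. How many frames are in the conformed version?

171600 frames

Target frames = source frames × (target rate / source rate) = 143143 × (30000/1001)/(25) = 143143 × 1200/1001 = 171600.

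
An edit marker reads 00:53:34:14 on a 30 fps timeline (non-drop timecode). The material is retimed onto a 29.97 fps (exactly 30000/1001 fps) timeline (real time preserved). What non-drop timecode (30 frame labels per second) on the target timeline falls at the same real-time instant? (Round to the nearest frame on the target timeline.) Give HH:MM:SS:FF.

Source frame index: (0×3600 + 53×60 + 34) × 30 + 14 = 96434.
Real time: 96434 / (30) = 48217/15 s.
Target frame: (48217/15) × (30000/1001) = 7418000/77 ≈ 96337.662 → 96338.
At 30 labels/s: frame 96338 → 00:53:31:08.

00:53:31:08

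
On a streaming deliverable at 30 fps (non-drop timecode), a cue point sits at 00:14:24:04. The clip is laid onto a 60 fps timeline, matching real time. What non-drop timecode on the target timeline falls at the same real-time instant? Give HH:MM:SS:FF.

00:14:24:08

Source frame index: (0×3600 + 14×60 + 24) × 30 + 4 = 25924.
Real time: 25924 / (30) = 12962/15 s.
Target frame: (12962/15) × (60) = 51848.
At 60 labels/s: frame 51848 → 00:14:24:08.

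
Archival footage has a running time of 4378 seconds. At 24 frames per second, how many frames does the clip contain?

105072 frames

Frames = 4378 × 24 = 105072.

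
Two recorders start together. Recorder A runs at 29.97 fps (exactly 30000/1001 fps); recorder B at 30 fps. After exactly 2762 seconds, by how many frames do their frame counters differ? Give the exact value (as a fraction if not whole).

A emits 30000/1001 × 2762 = 82860000/1001 frames; B emits 30 × 2762 = 82860.
Difference = 82860/1001 frames (≈ 82.7772); B is ahead of A.

82860/1001 frames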